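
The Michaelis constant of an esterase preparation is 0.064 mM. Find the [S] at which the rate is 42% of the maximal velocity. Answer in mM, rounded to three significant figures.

v/Vmax = [S]/(Km+[S]) = 0.42, so [S] = Km·0.42/(1 − 0.42) = 0.064 × 0.7241.
[S] = 0.0463 mM.

0.0463 mM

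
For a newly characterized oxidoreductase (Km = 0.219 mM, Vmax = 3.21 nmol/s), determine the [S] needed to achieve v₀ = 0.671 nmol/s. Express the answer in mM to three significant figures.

0.0579 mM

The required fractional saturation is v/Vmax = 0.671/3.21 = 0.2090.
Then [S]/(Km+[S]) = 0.2090 ⇒ [S] = 0.219 × 0.2090/(1 − 0.2090) = 0.0579 mM.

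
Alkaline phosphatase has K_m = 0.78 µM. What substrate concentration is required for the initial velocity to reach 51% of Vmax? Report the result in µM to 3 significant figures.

v/Vmax = [S]/(Km+[S]) = 0.51, so [S] = Km·0.51/(1 − 0.51) = 0.78 × 1.041.
[S] = 0.812 µM.

0.812 µM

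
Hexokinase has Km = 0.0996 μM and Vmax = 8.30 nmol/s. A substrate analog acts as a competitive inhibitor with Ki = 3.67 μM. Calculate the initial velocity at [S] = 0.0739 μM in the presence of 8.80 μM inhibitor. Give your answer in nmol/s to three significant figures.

α = 1 + [I]/Ki = 1 + 8.80/3.67 = 3.398.
For a competitive inhibitor, Vmax is unchanged and the apparent Km becomes α·Km: Km,app = 0.338 μM, Vmax,app = 8.30 nmol/s.
v = Vmax,app·[S]/(Km,app + [S]) = 8.30 × 0.0739/(0.338 + 0.0739) = 1.49 nmol/s.

1.49 nmol/s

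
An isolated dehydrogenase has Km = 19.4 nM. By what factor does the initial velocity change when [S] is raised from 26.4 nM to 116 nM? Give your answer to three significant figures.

1.49

Since Vmax cancels, v₂/v₁ = [S]₂(Km+[S]₁) / [S]₁(Km+[S]₂).
= 116×(19.4+26.4) / (26.4×(19.4+116)) = 5313/3575 = 1.49.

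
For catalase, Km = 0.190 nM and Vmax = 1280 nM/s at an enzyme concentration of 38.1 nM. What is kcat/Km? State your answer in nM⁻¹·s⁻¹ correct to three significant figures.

177 nM⁻¹·s⁻¹

kcat = Vmax/[E]total = 1280/38.1 = 33.6 s⁻¹.
kcat/Km = 33.6/0.190 = 177 nM⁻¹·s⁻¹.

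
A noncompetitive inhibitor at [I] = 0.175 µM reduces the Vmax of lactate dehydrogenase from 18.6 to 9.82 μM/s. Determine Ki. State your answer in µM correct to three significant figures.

0.196 µM

Noncompetitive: Vmax,app = Vmax/α with α = 1 + [I]/Ki.
α = Vmax/Vmax,app = 18.6/9.82 = 1.894.
Ki = [I]/(α − 1) = 0.175/0.8941 = 0.196 µM.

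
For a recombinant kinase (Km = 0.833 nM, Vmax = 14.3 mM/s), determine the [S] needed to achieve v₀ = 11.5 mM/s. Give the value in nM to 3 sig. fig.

3.42 nM

Rearranging v = Vmax[S]/(Km+[S]) gives [S] = Km·v/(Vmax − v).
[S] = 0.833 × 11.5 / (14.3 − 11.5) = 9.580/2.800 = 3.42 nM.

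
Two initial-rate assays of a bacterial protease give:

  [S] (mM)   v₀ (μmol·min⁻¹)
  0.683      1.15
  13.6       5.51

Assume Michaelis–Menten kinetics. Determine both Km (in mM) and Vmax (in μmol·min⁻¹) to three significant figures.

Km = 3.41 mM; Vmax = 6.89 μmol·min⁻¹

In reciprocal form, 1/v = (Km/Vmax)·(1/[S]) + 1/Vmax. The two points give (1/[S], 1/v) = (1.464, 0.8696) and (0.07353, 0.1815).
Slope = (0.8696 − 0.1815)/(1.464 − 0.07353) = 0.4948; intercept = 0.8696 − 0.4948×1.464 = 0.1451.
Vmax = 1/intercept = 6.89 μmol·min⁻¹; Km = slope × Vmax = 0.4948 × 6.89 = 3.41 mM.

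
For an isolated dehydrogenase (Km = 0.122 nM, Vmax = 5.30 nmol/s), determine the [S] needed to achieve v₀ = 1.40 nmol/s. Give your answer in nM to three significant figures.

0.0438 nM

Rearranging v = Vmax[S]/(Km+[S]) gives [S] = Km·v/(Vmax − v).
[S] = 0.122 × 1.40 / (5.30 − 1.40) = 0.1708/3.900 = 0.0438 nM.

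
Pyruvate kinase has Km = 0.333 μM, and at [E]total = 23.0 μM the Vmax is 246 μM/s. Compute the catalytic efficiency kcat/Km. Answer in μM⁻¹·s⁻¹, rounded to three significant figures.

kcat = Vmax/[E]total = 246/23.0 = 10.7 s⁻¹.
kcat/Km = 10.7/0.333 = 32.1 μM⁻¹·s⁻¹.

32.1 μM⁻¹·s⁻¹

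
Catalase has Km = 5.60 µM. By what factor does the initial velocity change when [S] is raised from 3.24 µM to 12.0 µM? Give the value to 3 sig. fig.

Since Vmax cancels, v₂/v₁ = [S]₂(Km+[S]₁) / [S]₁(Km+[S]₂).
= 12.0×(5.60+3.24) / (3.24×(5.60+12.0)) = 106.1/57.02 = 1.86.

1.86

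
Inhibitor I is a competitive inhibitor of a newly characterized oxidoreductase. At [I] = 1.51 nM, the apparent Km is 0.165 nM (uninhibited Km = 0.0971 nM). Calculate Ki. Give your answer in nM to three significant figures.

Competitive: Km,app = α·Km with α = 1 + [I]/Ki.
α = Km,app/Km = 0.165/0.0971 = 1.699.
Ki = [I]/(α − 1) = 1.51/0.6993 = 2.16 nM.

2.16 nM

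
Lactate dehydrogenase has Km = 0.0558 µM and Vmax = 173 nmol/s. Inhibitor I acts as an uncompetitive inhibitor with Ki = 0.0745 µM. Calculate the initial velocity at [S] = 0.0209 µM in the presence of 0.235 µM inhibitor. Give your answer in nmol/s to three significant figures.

25.4 nmol/s

With α = 1 + [I]/Ki = 1 + 0.235/0.0745 = 4.154, the uncompetitive rate law is v = (Vmax/α)·[S] / (Km/α + [S]).
v = (173/4.154)×0.0209 / (0.0558/4.154 + 0.0209) = 0.8703/0.03433 = 25.4 nmol/s.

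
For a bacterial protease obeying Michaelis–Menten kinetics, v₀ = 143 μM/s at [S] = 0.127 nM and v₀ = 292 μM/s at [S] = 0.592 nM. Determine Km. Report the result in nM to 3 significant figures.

0.235 nM

In reciprocal form, 1/v = (Km/Vmax)·(1/[S]) + 1/Vmax. The two points give (1/[S], 1/v) = (7.874, 0.006993) and (1.689, 0.003425).
Slope = (0.006993 − 0.003425)/(7.874 − 1.689) = 0.0005770; intercept = 0.006993 − 0.0005770×7.874 = 0.002450.
Vmax = 1/intercept = 408 μM/s; Km = slope × Vmax = 0.0005770 × 408 = 0.235 nM.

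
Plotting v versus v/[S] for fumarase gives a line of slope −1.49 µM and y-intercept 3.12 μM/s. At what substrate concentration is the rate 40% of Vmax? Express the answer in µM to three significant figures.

0.993 µM

The Eadie–Hofstee slope gives Km = 1.49 µM (slope = −Km).
v/Vmax = [S]/(Km+[S]) = 0.4 ⇒ [S] = Km·0.4/(1−0.4) = 1.49 × 0.6667 = 0.993 µM.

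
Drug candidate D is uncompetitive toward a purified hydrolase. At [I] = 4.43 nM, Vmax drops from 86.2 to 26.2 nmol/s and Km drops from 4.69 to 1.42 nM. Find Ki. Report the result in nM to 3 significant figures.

1.93 nM

Uncompetitive: Vmax,app = Vmax/α (and Km,app = Km/α) with α = 1 + [I]/Ki.
α = Vmax/Vmax,app = 86.2/26.2 = 3.290.
Since α = 1 + [I]/Ki, [I]/Ki = 3.290 − 1 = 2.290 and Ki = 4.43/2.290 = 1.93 nM.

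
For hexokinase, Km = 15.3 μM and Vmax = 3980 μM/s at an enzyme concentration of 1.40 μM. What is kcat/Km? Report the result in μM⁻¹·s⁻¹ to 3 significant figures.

kcat = Vmax/[E]total = 3980/1.40 = 2840 s⁻¹.
kcat/Km = 2840/15.3 = 186 μM⁻¹·s⁻¹.

186 μM⁻¹·s⁻¹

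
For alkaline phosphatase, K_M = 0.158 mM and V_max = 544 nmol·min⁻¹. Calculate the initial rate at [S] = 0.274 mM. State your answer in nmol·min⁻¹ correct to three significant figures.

[S]/(Km+[S]) = 0.274/0.4320 = 0.6343, the fractional saturation.
v = 0.6343 × Vmax = 0.6343 × 544 = 345 nmol·min⁻¹.

345 nmol·min⁻¹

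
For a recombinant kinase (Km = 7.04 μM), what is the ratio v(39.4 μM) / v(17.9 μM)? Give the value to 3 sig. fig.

1.18

Since Vmax cancels, v₂/v₁ = [S]₂(Km+[S]₁) / [S]₁(Km+[S]₂).
= 39.4×(7.04+17.9) / (17.9×(7.04+39.4)) = 982.6/831.3 = 1.18.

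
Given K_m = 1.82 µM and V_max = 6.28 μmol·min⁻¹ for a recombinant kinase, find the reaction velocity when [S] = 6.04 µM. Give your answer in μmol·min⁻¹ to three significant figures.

[S]/(Km+[S]) = 6.04/7.860 = 0.7684, the fractional saturation.
v = 0.7684 × Vmax = 0.7684 × 6.28 = 4.83 μmol·min⁻¹.

4.83 μmol·min⁻¹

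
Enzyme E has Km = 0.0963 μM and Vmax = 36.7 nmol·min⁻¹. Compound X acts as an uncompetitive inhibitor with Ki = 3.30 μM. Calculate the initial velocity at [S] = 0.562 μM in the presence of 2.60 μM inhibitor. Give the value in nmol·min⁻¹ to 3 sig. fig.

18.7 nmol·min⁻¹

With α = 1 + [I]/Ki = 1 + 2.60/3.30 = 1.788, the uncompetitive rate law is v = (Vmax/α)·[S] / (Km/α + [S]).
v = (36.7/1.788)×0.562 / (0.0963/1.788 + 0.562) = 11.54/0.6159 = 18.7 nmol·min⁻¹.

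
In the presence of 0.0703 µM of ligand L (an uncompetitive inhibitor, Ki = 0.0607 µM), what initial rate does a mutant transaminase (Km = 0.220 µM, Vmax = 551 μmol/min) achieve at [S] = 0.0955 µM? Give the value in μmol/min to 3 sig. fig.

α = 1 + [I]/Ki = 1 + 0.0703/0.0607 = 2.158.
For an uncompetitive inhibitor, both parameters are divided by α, giving Vmax/α and Km/α: Km,app = 0.102 µM, Vmax,app = 255 μmol/min.
v = Vmax,app·[S]/(Km,app + [S]) = 255 × 0.0955/(0.102 + 0.0955) = 123 μmol/min.

123 μmol/min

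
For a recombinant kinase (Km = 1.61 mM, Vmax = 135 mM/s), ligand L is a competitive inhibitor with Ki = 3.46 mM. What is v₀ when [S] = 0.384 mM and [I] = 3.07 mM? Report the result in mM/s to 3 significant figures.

15.1 mM/s

α = 1 + [I]/Ki = 1 + 3.07/3.46 = 1.887.
For a competitive inhibitor, Vmax is unchanged and the apparent Km becomes α·Km: Km,app = 3.04 mM, Vmax,app = 135 mM/s.
v = Vmax,app·[S]/(Km,app + [S]) = 135 × 0.384/(3.04 + 0.384) = 15.1 mM/s.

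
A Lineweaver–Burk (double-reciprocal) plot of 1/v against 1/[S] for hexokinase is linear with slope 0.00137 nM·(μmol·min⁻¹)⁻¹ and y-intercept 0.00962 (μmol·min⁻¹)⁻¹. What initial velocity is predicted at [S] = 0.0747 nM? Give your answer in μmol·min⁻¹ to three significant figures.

The y-intercept is 1/Vmax, so Vmax = 1/0.00962 = 104 μmol·min⁻¹.
The slope is Km/Vmax, so Km = 0.00137 × 104 = 0.142 nM.
Then v = 104 × 0.0747/(0.142 + 0.0747) = 35.8 μmol·min⁻¹.

35.8 μmol·min⁻¹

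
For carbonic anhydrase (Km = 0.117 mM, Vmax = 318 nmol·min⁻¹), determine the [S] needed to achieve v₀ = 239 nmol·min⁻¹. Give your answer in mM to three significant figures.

Rearranging v = Vmax[S]/(Km+[S]) gives [S] = Km·v/(Vmax − v).
[S] = 0.117 × 239 / (318 − 239) = 27.96/79.00 = 0.354 mM.

0.354 mM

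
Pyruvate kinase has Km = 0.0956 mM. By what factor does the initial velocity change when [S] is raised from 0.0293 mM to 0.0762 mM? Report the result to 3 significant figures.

The fractional saturations are [S]/(Km+[S]) = 0.0293/0.1249 = 0.2346 and 0.0762/0.1718 = 0.4435.
v₂/v₁ is just their ratio: 0.4435/0.2346 = 1.89.

1.89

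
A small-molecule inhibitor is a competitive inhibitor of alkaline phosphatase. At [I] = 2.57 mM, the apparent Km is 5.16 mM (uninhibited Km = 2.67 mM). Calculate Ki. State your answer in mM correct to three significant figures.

Competitive: Km,app = α·Km with α = 1 + [I]/Ki.
α = Km,app/Km = 5.16/2.67 = 1.933.
Since α = 1 + [I]/Ki, [I]/Ki = 1.933 − 1 = 0.9326 and Ki = 2.57/0.9326 = 2.76 mM.

2.76 mM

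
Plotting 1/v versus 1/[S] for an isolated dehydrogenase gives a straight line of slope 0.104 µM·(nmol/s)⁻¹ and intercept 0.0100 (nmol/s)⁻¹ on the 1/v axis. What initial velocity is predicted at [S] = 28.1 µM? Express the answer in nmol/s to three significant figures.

73.0 nmol/s

The y-intercept is 1/Vmax, so Vmax = 1/0.0100 = 100 nmol/s.
The slope is Km/Vmax, so Km = 0.104 × 100 = 10.4 µM.
Then v = 100 × 28.1/(10.4 + 28.1) = 73.0 nmol/s.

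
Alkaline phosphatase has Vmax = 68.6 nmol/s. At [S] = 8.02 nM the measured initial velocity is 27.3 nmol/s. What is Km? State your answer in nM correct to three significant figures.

12.1 nM

From v = Vmax[S]/(Km+[S]), Km = [S](Vmax − v)/v.
Km = 8.02 × (68.6 − 27.3) / 27.3 = 331.2/27.3 = 12.1 nM.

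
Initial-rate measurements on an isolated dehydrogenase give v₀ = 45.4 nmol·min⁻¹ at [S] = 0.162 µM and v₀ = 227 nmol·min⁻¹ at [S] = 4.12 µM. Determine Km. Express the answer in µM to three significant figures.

0.807 µM

In reciprocal form, 1/v = (Km/Vmax)·(1/[S]) + 1/Vmax. The two points give (1/[S], 1/v) = (6.173, 0.02203) and (0.2427, 0.004405).
Slope = (0.02203 − 0.004405)/(6.173 − 0.2427) = 0.002971; intercept = 0.02203 − 0.002971×6.173 = 0.003684.
Vmax = 1/intercept = 271 nmol·min⁻¹; Km = slope × Vmax = 0.002971 × 271 = 0.807 µM.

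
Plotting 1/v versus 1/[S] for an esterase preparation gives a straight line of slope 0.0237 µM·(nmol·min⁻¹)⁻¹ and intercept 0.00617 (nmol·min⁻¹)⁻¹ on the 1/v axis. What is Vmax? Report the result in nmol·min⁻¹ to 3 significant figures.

162 nmol·min⁻¹

The y-intercept of a Lineweaver–Burk plot equals 1/Vmax, so Vmax = 1/0.00617 = 162 nmol·min⁻¹.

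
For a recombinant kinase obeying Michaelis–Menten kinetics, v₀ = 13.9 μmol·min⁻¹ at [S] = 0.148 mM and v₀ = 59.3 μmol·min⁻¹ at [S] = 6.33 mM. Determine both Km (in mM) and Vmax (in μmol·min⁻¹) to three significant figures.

From v = Vmax[S]/(Km+[S]), each point gives Vmax = v(Km+[S])/[S].
Equating: 13.9(Km+0.148)/0.148 = 59.3(Km+6.33)/6.33.
93.92·Km + 13.9 = 9.368·Km + 59.3, so (93.92 − 9.368)·Km = 59.3 − 13.9.
Km = 45.40/84.55 = 0.537 mM; then Vmax = 13.9(0.537+0.148)/0.148 = 64.3 μmol·min⁻¹.

Km = 0.537 mM; Vmax = 64.3 μmol·min⁻¹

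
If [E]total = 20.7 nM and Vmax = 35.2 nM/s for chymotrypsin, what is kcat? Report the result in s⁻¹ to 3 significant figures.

1.70 s⁻¹

kcat = Vmax/[E]total = 35.2 nM/s / 20.7 nM = 1.70 s⁻¹.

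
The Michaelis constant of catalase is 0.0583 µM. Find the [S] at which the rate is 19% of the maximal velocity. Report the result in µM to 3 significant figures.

v/Vmax = [S]/(Km+[S]) = 0.19, so [S] = Km·0.19/(1 − 0.19) = 0.0583 × 0.2346.
[S] = 0.0137 µM.

0.0137 µM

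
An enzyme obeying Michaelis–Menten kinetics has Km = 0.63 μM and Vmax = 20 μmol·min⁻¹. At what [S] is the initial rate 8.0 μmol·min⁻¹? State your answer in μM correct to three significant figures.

0.420 μM

The required fractional saturation is v/Vmax = 8.0/20 = 0.4000.
Then [S]/(Km+[S]) = 0.4000 ⇒ [S] = 0.63 × 0.4000/(1 − 0.4000) = 0.420 μM.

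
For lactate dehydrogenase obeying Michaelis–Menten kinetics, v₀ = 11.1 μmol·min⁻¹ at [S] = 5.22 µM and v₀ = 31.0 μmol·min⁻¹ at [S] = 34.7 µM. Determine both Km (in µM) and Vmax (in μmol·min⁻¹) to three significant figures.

From v = Vmax[S]/(Km+[S]), each point gives Vmax = v(Km+[S])/[S].
Equating: 11.1(Km+5.22)/5.22 = 31.0(Km+34.7)/34.7.
2.126·Km + 11.1 = 0.8934·Km + 31.0, so (2.126 − 0.8934)·Km = 31.0 − 11.1.
Km = 19.90/1.233 = 16.1 µM; then Vmax = 11.1(16.1+5.22)/5.22 = 45.4 μmol·min⁻¹.

Km = 16.1 µM; Vmax = 45.4 μmol·min⁻¹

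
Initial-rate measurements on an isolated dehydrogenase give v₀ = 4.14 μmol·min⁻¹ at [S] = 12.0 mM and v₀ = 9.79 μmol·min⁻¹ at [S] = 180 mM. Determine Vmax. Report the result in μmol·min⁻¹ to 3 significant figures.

10.8 μmol·min⁻¹

In reciprocal form, 1/v = (Km/Vmax)·(1/[S]) + 1/Vmax. The two points give (1/[S], 1/v) = (0.08333, 0.2415) and (0.005556, 0.1021).
Slope = (0.2415 − 0.1021)/(0.08333 − 0.005556) = 1.792; intercept = 0.2415 − 1.792×0.08333 = 0.09219.
Vmax = 1/intercept = 10.8 μmol·min⁻¹; Km = slope × Vmax = 1.792 × 10.8 = 19.4 mM.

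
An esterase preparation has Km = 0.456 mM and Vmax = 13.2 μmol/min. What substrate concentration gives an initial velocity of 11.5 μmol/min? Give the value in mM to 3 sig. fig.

3.08 mM

Rearranging v = Vmax[S]/(Km+[S]) gives [S] = Km·v/(Vmax − v).
[S] = 0.456 × 11.5 / (13.2 − 11.5) = 5.244/1.700 = 3.08 mM.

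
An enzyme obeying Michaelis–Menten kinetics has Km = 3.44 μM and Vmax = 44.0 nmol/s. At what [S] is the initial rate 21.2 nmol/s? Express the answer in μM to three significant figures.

3.20 μM

The required fractional saturation is v/Vmax = 21.2/44.0 = 0.4818.
Then [S]/(Km+[S]) = 0.4818 ⇒ [S] = 3.44 × 0.4818/(1 − 0.4818) = 3.20 μM.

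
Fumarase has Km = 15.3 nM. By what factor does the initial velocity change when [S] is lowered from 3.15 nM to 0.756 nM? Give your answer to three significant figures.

0.276

The fractional saturations are [S]/(Km+[S]) = 3.15/18.45 = 0.1707 and 0.756/16.06 = 0.04709.
v₂/v₁ is just their ratio: 0.04709/0.1707 = 0.276.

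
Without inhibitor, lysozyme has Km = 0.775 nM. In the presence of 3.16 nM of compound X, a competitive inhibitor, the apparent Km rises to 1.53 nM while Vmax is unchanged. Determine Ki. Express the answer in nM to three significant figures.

3.24 nM

Competitive: Km,app = α·Km with α = 1 + [I]/Ki.
α = Km,app/Km = 1.53/0.775 = 1.974.
Ki = [I]/(α − 1) = 3.16/0.9742 = 3.24 nM.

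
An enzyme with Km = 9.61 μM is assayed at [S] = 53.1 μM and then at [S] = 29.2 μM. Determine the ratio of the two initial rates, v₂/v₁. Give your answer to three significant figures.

0.889

Since Vmax cancels, v₂/v₁ = [S]₂(Km+[S]₁) / [S]₁(Km+[S]₂).
= 29.2×(9.61+53.1) / (53.1×(9.61+29.2)) = 1831/2061 = 0.889.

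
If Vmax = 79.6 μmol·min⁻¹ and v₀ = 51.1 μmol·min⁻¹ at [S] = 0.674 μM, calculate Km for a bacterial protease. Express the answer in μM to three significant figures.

0.376 μM

From v = Vmax[S]/(Km+[S]), Km = [S](Vmax − v)/v.
Km = 0.674 × (79.6 − 51.1) / 51.1 = 19.21/51.1 = 0.376 μM.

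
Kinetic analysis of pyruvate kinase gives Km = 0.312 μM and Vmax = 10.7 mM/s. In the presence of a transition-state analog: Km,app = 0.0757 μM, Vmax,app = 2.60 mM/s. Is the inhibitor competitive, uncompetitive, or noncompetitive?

Both Km and Vmax decrease by the same factor (~4.12-fold) — characteristic of uncompetitive inhibition.

uncompetitive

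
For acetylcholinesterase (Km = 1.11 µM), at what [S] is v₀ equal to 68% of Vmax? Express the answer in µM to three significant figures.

v/Vmax = [S]/(Km+[S]) = 0.68, so [S] = Km·0.68/(1 − 0.68) = 1.11 × 2.125.
[S] = 2.36 µM.

2.36 µM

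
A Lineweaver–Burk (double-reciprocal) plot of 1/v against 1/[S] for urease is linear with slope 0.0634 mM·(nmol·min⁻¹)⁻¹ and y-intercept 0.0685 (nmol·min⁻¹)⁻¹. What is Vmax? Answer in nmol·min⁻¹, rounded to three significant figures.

The y-intercept of a Lineweaver–Burk plot equals 1/Vmax, so Vmax = 1/0.0685 = 14.6 nmol·min⁻¹.

14.6 nmol·min⁻¹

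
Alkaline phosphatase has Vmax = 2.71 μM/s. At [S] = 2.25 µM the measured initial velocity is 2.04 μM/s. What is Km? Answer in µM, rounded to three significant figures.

0.739 µM

v/Vmax = 2.04/2.71 = 0.7528 = [S]/(Km+[S]).
So Km + [S] = [S]/0.7528 = 2.989 µM, giving Km = 2.989 − 2.25 = 0.739 µM.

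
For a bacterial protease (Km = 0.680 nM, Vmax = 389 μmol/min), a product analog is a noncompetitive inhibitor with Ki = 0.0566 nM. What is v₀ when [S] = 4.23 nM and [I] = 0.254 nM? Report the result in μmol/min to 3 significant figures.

With α = 1 + [I]/Ki = 1 + 0.254/0.0566 = 5.488, the noncompetitive rate law is v = (Vmax/α)·[S] / (Km + [S]).
v = (389/5.488)×4.23 / (0.680 + 4.23) = 299.9/4.910 = 61.1 μmol/min.

61.1 μmol/min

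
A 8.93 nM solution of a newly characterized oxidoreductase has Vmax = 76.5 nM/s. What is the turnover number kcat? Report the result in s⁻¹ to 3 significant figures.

kcat = Vmax/[E]total = 76.5 nM/s / 8.93 nM = 8.57 s⁻¹.

8.57 s⁻¹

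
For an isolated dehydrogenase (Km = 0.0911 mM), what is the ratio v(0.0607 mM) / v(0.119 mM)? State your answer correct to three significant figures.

0.706

Since Vmax cancels, v₂/v₁ = [S]₂(Km+[S]₁) / [S]₁(Km+[S]₂).
= 0.0607×(0.0911+0.119) / (0.119×(0.0911+0.0607)) = 0.01275/0.01806 = 0.706.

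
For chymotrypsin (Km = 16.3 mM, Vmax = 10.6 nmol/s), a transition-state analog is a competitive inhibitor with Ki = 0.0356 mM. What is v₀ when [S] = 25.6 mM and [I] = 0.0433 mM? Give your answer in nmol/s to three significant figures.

With α = 1 + [I]/Ki = 1 + 0.0433/0.0356 = 2.216, the competitive rate law is v = Vmax[S] / (αKm + [S]).
v = 10.6×25.6 / (2.216×16.3 + 25.6) = 271.4/61.73 = 4.40 nmol/s.

4.40 nmol/s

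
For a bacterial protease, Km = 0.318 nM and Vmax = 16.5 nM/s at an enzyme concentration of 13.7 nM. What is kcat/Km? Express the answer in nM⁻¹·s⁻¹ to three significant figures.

kcat = Vmax/[E]total = 16.5/13.7 = 1.20 s⁻¹.
kcat/Km = 1.20/0.318 = 3.79 nM⁻¹·s⁻¹.

3.79 nM⁻¹·s⁻¹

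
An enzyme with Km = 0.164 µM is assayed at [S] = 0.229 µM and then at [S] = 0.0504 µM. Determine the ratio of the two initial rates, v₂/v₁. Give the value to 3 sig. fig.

0.403

The fractional saturations are [S]/(Km+[S]) = 0.229/0.3930 = 0.5827 and 0.0504/0.2144 = 0.2351.
v₂/v₁ is just their ratio: 0.2351/0.5827 = 0.403.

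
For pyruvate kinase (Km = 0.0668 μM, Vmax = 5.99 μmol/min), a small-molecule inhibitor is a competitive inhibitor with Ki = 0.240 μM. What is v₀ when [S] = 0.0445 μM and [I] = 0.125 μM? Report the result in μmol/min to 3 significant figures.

1.82 μmol/min

With α = 1 + [I]/Ki = 1 + 0.125/0.240 = 1.521, the competitive rate law is v = Vmax[S] / (αKm + [S]).
v = 5.99×0.0445 / (1.521×0.0668 + 0.0445) = 0.2666/0.1461 = 1.82 μmol/min.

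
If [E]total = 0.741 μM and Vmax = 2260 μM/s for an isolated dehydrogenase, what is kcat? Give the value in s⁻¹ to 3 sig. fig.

kcat = Vmax/[E]total = 2260 μM/s / 0.741 μM = 3050 s⁻¹.

3050 s⁻¹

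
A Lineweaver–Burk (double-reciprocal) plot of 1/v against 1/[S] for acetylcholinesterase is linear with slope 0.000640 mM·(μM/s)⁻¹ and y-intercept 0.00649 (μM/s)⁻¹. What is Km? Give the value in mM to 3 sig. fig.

0.0986 mM

y-intercept = 1/Vmax ⇒ Vmax = 154 μM/s; slope = Km/Vmax ⇒ Km = slope × Vmax.
Km = 0.000640 × 154 = 0.0986 mM.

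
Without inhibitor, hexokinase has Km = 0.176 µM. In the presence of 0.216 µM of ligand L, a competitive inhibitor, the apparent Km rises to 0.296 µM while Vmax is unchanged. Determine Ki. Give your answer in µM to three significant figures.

0.317 µM

Competitive: Km,app = α·Km with α = 1 + [I]/Ki.
α = Km,app/Km = 0.296/0.176 = 1.682.
Ki = [I]/(α − 1) = 0.216/0.6818 = 0.317 µM.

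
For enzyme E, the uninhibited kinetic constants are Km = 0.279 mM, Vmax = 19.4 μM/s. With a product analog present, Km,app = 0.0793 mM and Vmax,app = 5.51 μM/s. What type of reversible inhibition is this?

Both Km and Vmax decrease by the same factor (~3.52-fold) — characteristic of uncompetitive inhibition.

uncompetitive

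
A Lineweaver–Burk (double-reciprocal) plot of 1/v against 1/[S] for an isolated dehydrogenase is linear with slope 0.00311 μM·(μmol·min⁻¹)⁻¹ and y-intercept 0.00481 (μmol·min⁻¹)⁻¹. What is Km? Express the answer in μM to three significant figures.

0.647 μM

y-intercept = 1/Vmax ⇒ Vmax = 208 μmol·min⁻¹; slope = Km/Vmax ⇒ Km = slope × Vmax.
Km = 0.00311 × 208 = 0.647 μM.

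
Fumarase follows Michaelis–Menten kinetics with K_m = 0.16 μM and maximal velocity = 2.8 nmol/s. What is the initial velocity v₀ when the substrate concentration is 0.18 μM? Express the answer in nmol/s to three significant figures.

v = Vmax·[S]/(Km + [S]) = 2.8 × 0.18 / (0.16 + 0.18)
  = 0.5040 / 0.3400 = 1.48 nmol/s.

1.48 nmol/s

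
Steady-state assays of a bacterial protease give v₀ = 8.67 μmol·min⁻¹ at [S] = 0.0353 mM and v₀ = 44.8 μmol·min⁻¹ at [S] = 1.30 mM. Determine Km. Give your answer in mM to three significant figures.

0.171 mM

In reciprocal form, 1/v = (Km/Vmax)·(1/[S]) + 1/Vmax. The two points give (1/[S], 1/v) = (28.33, 0.1153) and (0.7692, 0.02232).
Slope = (0.1153 − 0.02232)/(28.33 − 0.7692) = 0.003375; intercept = 0.1153 − 0.003375×28.33 = 0.01973.
Vmax = 1/intercept = 50.7 μmol·min⁻¹; Km = slope × Vmax = 0.003375 × 50.7 = 0.171 mM.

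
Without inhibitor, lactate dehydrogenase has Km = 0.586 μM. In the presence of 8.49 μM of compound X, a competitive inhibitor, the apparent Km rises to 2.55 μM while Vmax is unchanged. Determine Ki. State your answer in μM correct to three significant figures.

Competitive: Km,app = α·Km with α = 1 + [I]/Ki.
α = Km,app/Km = 2.55/0.586 = 4.352.
Since α = 1 + [I]/Ki, [I]/Ki = 4.352 − 1 = 3.352 and Ki = 8.49/3.352 = 2.53 μM.

2.53 μM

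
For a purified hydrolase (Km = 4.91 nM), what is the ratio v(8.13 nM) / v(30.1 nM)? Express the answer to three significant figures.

0.725

Since Vmax cancels, v₂/v₁ = [S]₂(Km+[S]₁) / [S]₁(Km+[S]₂).
= 8.13×(4.91+30.1) / (30.1×(4.91+8.13)) = 284.6/392.5 = 0.725.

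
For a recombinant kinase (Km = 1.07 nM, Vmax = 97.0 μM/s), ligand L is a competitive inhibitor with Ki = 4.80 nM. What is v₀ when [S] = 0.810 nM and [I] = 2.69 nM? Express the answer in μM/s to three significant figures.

α = 1 + [I]/Ki = 1 + 2.69/4.80 = 1.560.
For a competitive inhibitor, Vmax is unchanged and the apparent Km becomes α·Km: Km,app = 1.67 nM, Vmax,app = 97.0 μM/s.
v = Vmax,app·[S]/(Km,app + [S]) = 97.0 × 0.810/(1.67 + 0.810) = 31.7 μM/s.

31.7 μM/s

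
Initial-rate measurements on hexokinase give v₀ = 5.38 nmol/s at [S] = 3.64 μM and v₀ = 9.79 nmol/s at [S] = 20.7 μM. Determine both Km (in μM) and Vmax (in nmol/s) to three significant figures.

Km = 4.39 μM; Vmax = 11.9 nmol/s

From v = Vmax[S]/(Km+[S]), each point gives Vmax = v(Km+[S])/[S].
Equating: 5.38(Km+3.64)/3.64 = 9.79(Km+20.7)/20.7.
1.478·Km + 5.38 = 0.4729·Km + 9.79, so (1.478 − 0.4729)·Km = 9.79 − 5.38.
Km = 4.410/1.005 = 4.39 μM; then Vmax = 5.38(4.39+3.64)/3.64 = 11.9 nmol/s.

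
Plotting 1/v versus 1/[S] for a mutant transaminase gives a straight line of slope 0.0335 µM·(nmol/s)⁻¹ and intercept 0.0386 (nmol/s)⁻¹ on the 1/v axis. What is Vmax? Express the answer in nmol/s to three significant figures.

The y-intercept of a Lineweaver–Burk plot equals 1/Vmax, so Vmax = 1/0.0386 = 25.9 nmol/s.

25.9 nmol/s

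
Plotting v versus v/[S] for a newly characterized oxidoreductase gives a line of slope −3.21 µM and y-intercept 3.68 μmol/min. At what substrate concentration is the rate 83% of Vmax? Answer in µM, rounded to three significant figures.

The Eadie–Hofstee slope gives Km = 3.21 µM (slope = −Km).
v/Vmax = [S]/(Km+[S]) = 0.83 ⇒ [S] = Km·0.83/(1−0.83) = 3.21 × 4.882 = 15.7 µM.

15.7 µM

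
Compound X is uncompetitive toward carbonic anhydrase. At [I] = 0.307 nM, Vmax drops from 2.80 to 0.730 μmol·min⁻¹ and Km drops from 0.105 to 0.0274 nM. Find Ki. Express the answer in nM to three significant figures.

0.108 nM

Uncompetitive: Vmax,app = Vmax/α (and Km,app = Km/α) with α = 1 + [I]/Ki.
α = Vmax/Vmax,app = 2.80/0.730 = 3.836.
Ki = [I]/(α − 1) = 0.307/2.836 = 0.108 nM.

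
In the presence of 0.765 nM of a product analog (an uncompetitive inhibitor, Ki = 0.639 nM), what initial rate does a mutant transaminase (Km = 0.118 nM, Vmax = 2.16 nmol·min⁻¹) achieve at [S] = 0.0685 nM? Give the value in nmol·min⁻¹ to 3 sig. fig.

0.551 nmol·min⁻¹

α = 1 + [I]/Ki = 1 + 0.765/0.639 = 2.197.
For an uncompetitive inhibitor, both parameters are divided by α, giving Vmax/α and Km/α: Km,app = 0.0537 nM, Vmax,app = 0.983 nmol·min⁻¹.
v = Vmax,app·[S]/(Km,app + [S]) = 0.983 × 0.0685/(0.0537 + 0.0685) = 0.551 nmol·min⁻¹.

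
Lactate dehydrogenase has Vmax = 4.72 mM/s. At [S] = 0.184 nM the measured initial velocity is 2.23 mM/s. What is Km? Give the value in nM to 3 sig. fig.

v/Vmax = 2.23/4.72 = 0.4725 = [S]/(Km+[S]).
So Km + [S] = [S]/0.4725 = 0.3895 nM, giving Km = 0.3895 − 0.184 = 0.205 nM.

0.205 nM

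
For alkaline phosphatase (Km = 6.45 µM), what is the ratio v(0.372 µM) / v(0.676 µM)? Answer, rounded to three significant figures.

0.575

The fractional saturations are [S]/(Km+[S]) = 0.676/7.126 = 0.09486 and 0.372/6.822 = 0.05453.
v₂/v₁ is just their ratio: 0.05453/0.09486 = 0.575.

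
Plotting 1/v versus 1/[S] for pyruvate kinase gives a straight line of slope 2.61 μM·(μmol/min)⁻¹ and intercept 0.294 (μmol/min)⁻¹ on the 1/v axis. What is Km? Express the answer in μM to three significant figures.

8.88 μM

y-intercept = 1/Vmax ⇒ Vmax = 3.40 μmol/min; slope = Km/Vmax ⇒ Km = slope × Vmax.
Km = 2.61 × 3.40 = 8.88 μM.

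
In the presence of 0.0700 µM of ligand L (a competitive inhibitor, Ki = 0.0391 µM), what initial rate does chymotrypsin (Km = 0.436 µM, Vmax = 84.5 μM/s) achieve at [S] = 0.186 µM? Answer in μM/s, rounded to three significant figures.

11.2 μM/s

α = 1 + [I]/Ki = 1 + 0.0700/0.0391 = 2.790.
For a competitive inhibitor, Vmax is unchanged and the apparent Km becomes α·Km: Km,app = 1.22 µM, Vmax,app = 84.5 μM/s.
v = Vmax,app·[S]/(Km,app + [S]) = 84.5 × 0.186/(1.22 + 0.186) = 11.2 μM/s.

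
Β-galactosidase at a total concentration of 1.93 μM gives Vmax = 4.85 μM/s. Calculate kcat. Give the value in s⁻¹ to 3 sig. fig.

2.51 s⁻¹

kcat = Vmax/[E]total = 4.85 μM/s / 1.93 μM = 2.51 s⁻¹.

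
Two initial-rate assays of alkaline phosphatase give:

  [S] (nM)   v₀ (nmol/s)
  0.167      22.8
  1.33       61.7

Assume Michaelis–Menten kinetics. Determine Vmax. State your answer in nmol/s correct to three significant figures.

In reciprocal form, 1/v = (Km/Vmax)·(1/[S]) + 1/Vmax. The two points give (1/[S], 1/v) = (5.988, 0.04386) and (0.7519, 0.01621).
Slope = (0.04386 − 0.01621)/(5.988 − 0.7519) = 0.005281; intercept = 0.04386 − 0.005281×5.988 = 0.01224.
Vmax = 1/intercept = 81.7 nmol/s; Km = slope × Vmax = 0.005281 × 81.7 = 0.432 nM.

81.7 nmol/s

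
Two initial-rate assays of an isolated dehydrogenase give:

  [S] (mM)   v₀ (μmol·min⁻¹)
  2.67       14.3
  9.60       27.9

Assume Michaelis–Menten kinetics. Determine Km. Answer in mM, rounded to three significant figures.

5.55 mM

In reciprocal form, 1/v = (Km/Vmax)·(1/[S]) + 1/Vmax. The two points give (1/[S], 1/v) = (0.3745, 0.06993) and (0.1042, 0.03584).
Slope = (0.06993 − 0.03584)/(0.3745 − 0.1042) = 0.1261; intercept = 0.06993 − 0.1261×0.3745 = 0.02271.
Vmax = 1/intercept = 44.0 μmol·min⁻¹; Km = slope × Vmax = 0.1261 × 44.0 = 5.55 mM.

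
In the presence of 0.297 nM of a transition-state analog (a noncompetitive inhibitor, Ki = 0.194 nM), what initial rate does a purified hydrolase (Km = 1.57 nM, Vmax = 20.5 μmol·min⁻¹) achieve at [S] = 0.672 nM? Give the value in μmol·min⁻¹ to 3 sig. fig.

α = 1 + [I]/Ki = 1 + 0.297/0.194 = 2.531.
For a noncompetitive inhibitor, Vmax is reduced to Vmax/α while Km is unchanged: Km,app = 1.57 nM, Vmax,app = 8.10 μmol·min⁻¹.
v = Vmax,app·[S]/(Km,app + [S]) = 8.10 × 0.672/(1.57 + 0.672) = 2.43 μmol·min⁻¹.

2.43 μmol·min⁻¹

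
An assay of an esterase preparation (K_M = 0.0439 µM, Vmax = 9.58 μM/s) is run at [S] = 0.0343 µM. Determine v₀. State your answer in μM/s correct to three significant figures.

4.20 μM/s

v = Vmax·[S]/(Km + [S]) = 9.58 × 0.0343 / (0.0439 + 0.0343)
  = 0.3286 / 0.07820 = 4.20 μM/s.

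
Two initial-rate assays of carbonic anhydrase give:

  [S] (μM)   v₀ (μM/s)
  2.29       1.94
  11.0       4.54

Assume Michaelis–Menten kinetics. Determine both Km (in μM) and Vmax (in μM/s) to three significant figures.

From v = Vmax[S]/(Km+[S]), each point gives Vmax = v(Km+[S])/[S].
Equating: 1.94(Km+2.29)/2.29 = 4.54(Km+11.0)/11.0.
0.8472·Km + 1.94 = 0.4127·Km + 4.54, so (0.8472 − 0.4127)·Km = 4.54 − 1.94.
Km = 2.600/0.4344 = 5.98 μM; then Vmax = 1.94(5.98+2.29)/2.29 = 7.01 μM/s.

Km = 5.98 μM; Vmax = 7.01 μM/s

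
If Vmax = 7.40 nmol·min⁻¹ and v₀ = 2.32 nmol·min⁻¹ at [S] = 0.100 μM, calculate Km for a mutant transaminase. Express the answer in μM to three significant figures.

v/Vmax = 2.32/7.40 = 0.3135 = [S]/(Km+[S]).
So Km + [S] = [S]/0.3135 = 0.3190 μM, giving Km = 0.3190 − 0.100 = 0.219 μM.

0.219 μM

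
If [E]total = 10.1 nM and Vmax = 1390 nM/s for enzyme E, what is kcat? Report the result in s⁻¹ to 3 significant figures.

kcat = Vmax/[E]total = 1390 nM/s / 10.1 nM = 138 s⁻¹.

138 s⁻¹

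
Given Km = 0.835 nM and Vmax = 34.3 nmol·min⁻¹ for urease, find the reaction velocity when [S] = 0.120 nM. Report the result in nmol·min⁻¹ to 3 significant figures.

4.31 nmol·min⁻¹

v = Vmax·[S]/(Km + [S]) = 34.3 × 0.120 / (0.835 + 0.120)
  = 4.116 / 0.9550 = 4.31 nmol·min⁻¹.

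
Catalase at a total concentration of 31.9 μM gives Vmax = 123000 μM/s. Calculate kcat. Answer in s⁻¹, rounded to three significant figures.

kcat = Vmax/[E]total = 123000 μM/s / 31.9 μM = 3860 s⁻¹.

3860 s⁻¹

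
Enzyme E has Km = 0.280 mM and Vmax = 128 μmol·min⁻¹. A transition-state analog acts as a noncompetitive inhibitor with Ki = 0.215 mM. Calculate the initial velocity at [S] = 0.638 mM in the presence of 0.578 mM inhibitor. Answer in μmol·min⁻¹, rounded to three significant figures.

24.1 μmol·min⁻¹

α = 1 + [I]/Ki = 1 + 0.578/0.215 = 3.688.
For a noncompetitive inhibitor, Vmax is reduced to Vmax/α while Km is unchanged: Km,app = 0.280 mM, Vmax,app = 34.7 μmol·min⁻¹.
v = Vmax,app·[S]/(Km,app + [S]) = 34.7 × 0.638/(0.280 + 0.638) = 24.1 μmol·min⁻¹.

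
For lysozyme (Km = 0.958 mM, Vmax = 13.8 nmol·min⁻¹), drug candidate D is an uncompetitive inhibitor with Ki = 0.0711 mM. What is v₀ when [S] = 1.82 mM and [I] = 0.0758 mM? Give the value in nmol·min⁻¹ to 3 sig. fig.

5.32 nmol·min⁻¹

α = 1 + [I]/Ki = 1 + 0.0758/0.0711 = 2.066.
For an uncompetitive inhibitor, both parameters are divided by α, giving Vmax/α and Km/α: Km,app = 0.464 mM, Vmax,app = 6.68 nmol·min⁻¹.
v = Vmax,app·[S]/(Km,app + [S]) = 6.68 × 1.82/(0.464 + 1.82) = 5.32 nmol·min⁻¹.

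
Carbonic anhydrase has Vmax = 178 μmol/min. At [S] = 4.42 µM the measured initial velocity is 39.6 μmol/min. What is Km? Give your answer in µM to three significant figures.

v/Vmax = 39.6/178 = 0.2225 = [S]/(Km+[S]).
So Km + [S] = [S]/0.2225 = 19.87 µM, giving Km = 19.87 − 4.42 = 15.4 µM.

15.4 µM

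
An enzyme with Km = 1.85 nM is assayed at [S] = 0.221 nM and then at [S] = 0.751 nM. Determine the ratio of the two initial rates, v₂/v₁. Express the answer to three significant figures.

2.71

The fractional saturations are [S]/(Km+[S]) = 0.221/2.071 = 0.1067 and 0.751/2.601 = 0.2887.
v₂/v₁ is just their ratio: 0.2887/0.1067 = 2.71.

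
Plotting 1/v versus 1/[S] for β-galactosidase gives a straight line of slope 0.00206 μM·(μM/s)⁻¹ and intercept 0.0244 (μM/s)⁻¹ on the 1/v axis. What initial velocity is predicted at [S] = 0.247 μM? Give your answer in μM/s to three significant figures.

The y-intercept is 1/Vmax, so Vmax = 1/0.0244 = 41.0 μM/s.
The slope is Km/Vmax, so Km = 0.00206 × 41.0 = 0.0844 μM.
Then v = 41.0 × 0.247/(0.0844 + 0.247) = 30.5 μM/s.

30.5 μM/s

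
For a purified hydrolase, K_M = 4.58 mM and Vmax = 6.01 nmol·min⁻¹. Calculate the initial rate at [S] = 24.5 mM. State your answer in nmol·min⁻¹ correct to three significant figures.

5.06 nmol·min⁻¹

v = Vmax·[S]/(Km + [S]) = 6.01 × 24.5 / (4.58 + 24.5)
  = 147.2 / 29.08 = 5.06 nmol·min⁻¹.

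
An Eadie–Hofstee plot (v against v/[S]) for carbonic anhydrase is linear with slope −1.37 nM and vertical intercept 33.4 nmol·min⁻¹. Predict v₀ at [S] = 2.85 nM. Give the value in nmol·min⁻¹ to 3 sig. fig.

In the Eadie–Hofstee form v = Vmax − Km·(v/[S]), the slope is −Km and the intercept is Vmax, so Km = 1.37 nM and Vmax = 33.4 nmol·min⁻¹.
v = 33.4 × 2.85/(1.37 + 2.85) = 22.6 nmol·min⁻¹.

22.6 nmol·min⁻¹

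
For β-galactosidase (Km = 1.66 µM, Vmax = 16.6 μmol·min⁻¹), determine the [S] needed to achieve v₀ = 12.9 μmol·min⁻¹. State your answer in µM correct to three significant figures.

5.79 µM

The required fractional saturation is v/Vmax = 12.9/16.6 = 0.7771.
Then [S]/(Km+[S]) = 0.7771 ⇒ [S] = 1.66 × 0.7771/(1 − 0.7771) = 5.79 µM.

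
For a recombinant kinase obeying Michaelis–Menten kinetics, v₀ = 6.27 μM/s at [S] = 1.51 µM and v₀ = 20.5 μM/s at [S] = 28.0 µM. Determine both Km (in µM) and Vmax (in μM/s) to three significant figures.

In reciprocal form, 1/v = (Km/Vmax)·(1/[S]) + 1/Vmax. The two points give (1/[S], 1/v) = (0.6623, 0.1595) and (0.03571, 0.04878).
Slope = (0.1595 − 0.04878)/(0.6623 − 0.03571) = 0.1767; intercept = 0.1595 − 0.1767×0.6623 = 0.04247.
Vmax = 1/intercept = 23.5 μM/s; Km = slope × Vmax = 0.1767 × 23.5 = 4.16 µM.

Km = 4.16 µM; Vmax = 23.5 μM/s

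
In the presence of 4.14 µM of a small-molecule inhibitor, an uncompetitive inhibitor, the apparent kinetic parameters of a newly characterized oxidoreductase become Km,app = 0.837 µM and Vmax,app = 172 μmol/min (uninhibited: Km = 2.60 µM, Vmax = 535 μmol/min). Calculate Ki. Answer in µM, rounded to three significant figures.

1.96 µM

Uncompetitive: Vmax,app = Vmax/α (and Km,app = Km/α) with α = 1 + [I]/Ki.
α = Vmax/Vmax,app = 535/172 = 3.110.
Since α = 1 + [I]/Ki, [I]/Ki = 3.110 − 1 = 2.110 and Ki = 4.14/2.110 = 1.96 µM.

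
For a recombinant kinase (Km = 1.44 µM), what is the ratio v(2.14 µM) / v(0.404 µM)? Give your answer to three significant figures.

2.73

The fractional saturations are [S]/(Km+[S]) = 0.404/1.844 = 0.2191 and 2.14/3.580 = 0.5978.
v₂/v₁ is just their ratio: 0.5978/0.2191 = 2.73.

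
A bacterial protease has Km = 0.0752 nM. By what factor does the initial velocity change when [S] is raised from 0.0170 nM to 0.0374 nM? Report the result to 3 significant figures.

The fractional saturations are [S]/(Km+[S]) = 0.0170/0.09220 = 0.1844 and 0.0374/0.1126 = 0.3321.
v₂/v₁ is just their ratio: 0.3321/0.1844 = 1.80.

1.80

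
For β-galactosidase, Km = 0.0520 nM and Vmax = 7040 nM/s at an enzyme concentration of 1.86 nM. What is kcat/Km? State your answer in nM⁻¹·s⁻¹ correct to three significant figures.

72800 nM⁻¹·s⁻¹

kcat = Vmax/[E]total = 7040/1.86 = 3780 s⁻¹.
kcat/Km = 3780/0.0520 = 72800 nM⁻¹·s⁻¹.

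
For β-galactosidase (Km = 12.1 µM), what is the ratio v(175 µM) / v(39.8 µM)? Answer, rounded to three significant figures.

Since Vmax cancels, v₂/v₁ = [S]₂(Km+[S]₁) / [S]₁(Km+[S]₂).
= 175×(12.1+39.8) / (39.8×(12.1+175)) = 9082/7447 = 1.22.

1.22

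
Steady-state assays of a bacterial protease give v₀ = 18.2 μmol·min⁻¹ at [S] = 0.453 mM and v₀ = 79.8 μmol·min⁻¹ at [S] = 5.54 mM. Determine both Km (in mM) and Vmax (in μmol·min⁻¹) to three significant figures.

From v = Vmax[S]/(Km+[S]), each point gives Vmax = v(Km+[S])/[S].
Equating: 18.2(Km+0.453)/0.453 = 79.8(Km+5.54)/5.54.
40.18·Km + 18.2 = 14.40·Km + 79.8, so (40.18 − 14.40)·Km = 79.8 − 18.2.
Km = 61.60/25.77 = 2.39 mM; then Vmax = 18.2(2.39+0.453)/0.453 = 114 μmol·min⁻¹.

Km = 2.39 mM; Vmax = 114 μmol·min⁻¹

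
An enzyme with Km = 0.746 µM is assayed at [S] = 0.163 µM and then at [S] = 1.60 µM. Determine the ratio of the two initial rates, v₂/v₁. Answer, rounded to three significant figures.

The fractional saturations are [S]/(Km+[S]) = 0.163/0.9090 = 0.1793 and 1.60/2.346 = 0.6820.
v₂/v₁ is just their ratio: 0.6820/0.1793 = 3.80.

3.80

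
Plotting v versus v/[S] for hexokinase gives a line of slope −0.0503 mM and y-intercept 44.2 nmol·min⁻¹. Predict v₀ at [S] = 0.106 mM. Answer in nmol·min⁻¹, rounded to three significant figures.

In the Eadie–Hofstee form v = Vmax − Km·(v/[S]), the slope is −Km and the intercept is Vmax, so Km = 0.0503 mM and Vmax = 44.2 nmol·min⁻¹.
v = 44.2 × 0.106/(0.0503 + 0.106) = 30.0 nmol·min⁻¹.

30.0 nmol·min⁻¹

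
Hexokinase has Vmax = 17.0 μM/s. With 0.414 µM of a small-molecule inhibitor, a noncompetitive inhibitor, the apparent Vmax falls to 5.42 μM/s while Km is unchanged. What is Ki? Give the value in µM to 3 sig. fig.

Noncompetitive: Vmax,app = Vmax/α with α = 1 + [I]/Ki.
α = Vmax/Vmax,app = 17.0/5.42 = 3.137.
Since α = 1 + [I]/Ki, [I]/Ki = 3.137 − 1 = 2.137 and Ki = 0.414/2.137 = 0.194 µM.

0.194 µM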